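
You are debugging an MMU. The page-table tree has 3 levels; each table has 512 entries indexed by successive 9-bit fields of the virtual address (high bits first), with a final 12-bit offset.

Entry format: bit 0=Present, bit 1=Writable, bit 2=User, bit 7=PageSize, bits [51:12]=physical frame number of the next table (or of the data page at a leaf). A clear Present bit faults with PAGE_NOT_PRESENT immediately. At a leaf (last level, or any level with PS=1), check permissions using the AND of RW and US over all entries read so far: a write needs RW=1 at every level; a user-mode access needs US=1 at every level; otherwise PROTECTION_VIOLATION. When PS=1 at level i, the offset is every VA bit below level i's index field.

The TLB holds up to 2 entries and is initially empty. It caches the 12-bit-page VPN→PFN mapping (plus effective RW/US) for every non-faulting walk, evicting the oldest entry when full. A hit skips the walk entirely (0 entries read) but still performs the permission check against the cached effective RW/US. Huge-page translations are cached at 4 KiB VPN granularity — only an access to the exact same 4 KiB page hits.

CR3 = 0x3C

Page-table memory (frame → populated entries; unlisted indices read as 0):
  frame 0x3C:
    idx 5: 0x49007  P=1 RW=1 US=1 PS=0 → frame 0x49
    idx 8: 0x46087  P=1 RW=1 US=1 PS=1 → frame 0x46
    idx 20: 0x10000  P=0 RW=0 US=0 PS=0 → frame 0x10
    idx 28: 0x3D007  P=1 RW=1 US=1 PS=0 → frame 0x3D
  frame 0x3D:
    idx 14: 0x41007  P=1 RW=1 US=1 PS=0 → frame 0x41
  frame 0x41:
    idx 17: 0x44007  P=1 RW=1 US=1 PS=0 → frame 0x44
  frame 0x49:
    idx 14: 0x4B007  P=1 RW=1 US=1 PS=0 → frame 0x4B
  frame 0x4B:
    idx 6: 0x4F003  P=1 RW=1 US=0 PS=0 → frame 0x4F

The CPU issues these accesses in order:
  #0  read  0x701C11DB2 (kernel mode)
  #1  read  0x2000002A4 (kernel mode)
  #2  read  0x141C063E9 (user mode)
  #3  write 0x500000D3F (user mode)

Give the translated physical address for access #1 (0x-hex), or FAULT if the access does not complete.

Walk each access:
#0 VA=0x701C11DB2 (r,kernel):
  lvl0: tbl 0x3C, slot 28 ⇒ 0x3D007 (P1/RW1/US1/PS0)
  lvl1: tbl 0x3D, slot 14 ⇒ 0x41007 (P1/RW1/US1/PS0)
  lvl2: tbl 0x41, slot 17 ⇒ 0x44007 (P1/RW1/US1/PS0)
  ✓ 0x44DB2  — 3 lookups
#1 VA=0x2000002A4 (r,kernel):
  lvl0: tbl 0x3C, slot 8 ⇒ 0x46087 (P1/RW1/US1/PS1)
  ✓ 0x462A4 (huge @L0)  — 1 lookups
#2 VA=0x141C063E9 (r,user):
  lvl0: tbl 0x3C, slot 5 ⇒ 0x49007 (P1/RW1/US1/PS0)
  lvl1: tbl 0x49, slot 14 ⇒ 0x4B007 (P1/RW1/US1/PS0)
  lvl2: tbl 0x4B, slot 6 ⇒ 0x4F003 (P1/RW1/US0/PS0)
  ⇒ fault: PROTECTION_VIOLATION  — 3 lookups
#3 VA=0x500000D3F (w,user):
  lvl0: tbl 0x3C, slot 20 ⇒ 0x10000 (P0/RW0/US0/PS0)
  ⇒ fault: PAGE_NOT_PRESENT  — 1 lookups

Access #1 PA: 0x462A4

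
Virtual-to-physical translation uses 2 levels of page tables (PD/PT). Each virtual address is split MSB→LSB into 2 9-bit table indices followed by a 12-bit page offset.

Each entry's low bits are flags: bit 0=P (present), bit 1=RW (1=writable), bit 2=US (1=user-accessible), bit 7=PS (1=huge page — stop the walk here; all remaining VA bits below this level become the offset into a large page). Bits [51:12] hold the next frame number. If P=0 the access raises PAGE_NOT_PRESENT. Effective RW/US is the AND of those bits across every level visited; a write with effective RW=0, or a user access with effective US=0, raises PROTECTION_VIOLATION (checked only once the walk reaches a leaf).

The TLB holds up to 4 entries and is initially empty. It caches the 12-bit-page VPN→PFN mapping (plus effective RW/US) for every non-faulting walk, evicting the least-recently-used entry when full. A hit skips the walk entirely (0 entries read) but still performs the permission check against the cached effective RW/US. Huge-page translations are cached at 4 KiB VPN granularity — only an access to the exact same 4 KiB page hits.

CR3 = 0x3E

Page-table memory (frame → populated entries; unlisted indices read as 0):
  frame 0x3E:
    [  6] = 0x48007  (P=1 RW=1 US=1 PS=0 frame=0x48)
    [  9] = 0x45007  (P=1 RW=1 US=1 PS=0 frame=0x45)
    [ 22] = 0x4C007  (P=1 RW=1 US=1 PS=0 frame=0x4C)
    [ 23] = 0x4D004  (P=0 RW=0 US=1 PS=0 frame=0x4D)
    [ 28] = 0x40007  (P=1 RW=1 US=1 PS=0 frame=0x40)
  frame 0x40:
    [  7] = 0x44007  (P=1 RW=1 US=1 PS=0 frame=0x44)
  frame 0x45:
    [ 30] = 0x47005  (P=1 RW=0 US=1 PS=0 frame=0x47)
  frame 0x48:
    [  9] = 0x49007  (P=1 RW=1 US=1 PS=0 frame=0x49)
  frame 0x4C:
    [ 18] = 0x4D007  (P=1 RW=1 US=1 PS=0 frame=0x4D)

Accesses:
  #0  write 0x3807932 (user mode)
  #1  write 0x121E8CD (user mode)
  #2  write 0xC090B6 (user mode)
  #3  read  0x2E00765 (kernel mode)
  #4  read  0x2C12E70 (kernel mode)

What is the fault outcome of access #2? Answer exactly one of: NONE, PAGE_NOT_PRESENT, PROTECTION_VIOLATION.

Per-access translation:
#0 VA=0x3807932 (w,user):
  L0: frame=0x3E idx=28 entry=0x40007 [P=1 RW=1 US=1 PS=0]
  L1: frame=0x40 idx=7 entry=0x44007 [P=1 RW=1 US=1 PS=0]
  ✓ 0x44932  — 2 lookups
#1 VA=0x121E8CD (w,user):
  L0: frame=0x3E idx=9 entry=0x45007 [P=1 RW=1 US=1 PS=0]
  L1: frame=0x45 idx=30 entry=0x47005 [P=1 RW=0 US=1 PS=0]
  ✗ PROTECTION_VIOLATION  [2 reads]
#2 VA=0xC090B6 (w,user):
  L0: frame=0x3E idx=6 entry=0x48007 [P=1 RW=1 US=1 PS=0]
  L1: frame=0x48 idx=9 entry=0x49007 [P=1 RW=1 US=1 PS=0]
  ✓ 0x490B6  — 2 lookups
#3 VA=0x2E00765 (r,kernel):
  L0: frame=0x3E idx=23 entry=0x4D004 [P=0 RW=0 US=1 PS=0]
  ✗ PAGE_NOT_PRESENT  [1 reads]
#4 VA=0x2C12E70 (r,kernel):
  L0: frame=0x3E idx=22 entry=0x4C007 [P=1 RW=1 US=1 PS=0]
  L1: frame=0x4C idx=18 entry=0x4D007 [P=1 RW=1 US=1 PS=0]
  ✓ 0x4DE70  — 2 lookups

Access #2 fault: NONE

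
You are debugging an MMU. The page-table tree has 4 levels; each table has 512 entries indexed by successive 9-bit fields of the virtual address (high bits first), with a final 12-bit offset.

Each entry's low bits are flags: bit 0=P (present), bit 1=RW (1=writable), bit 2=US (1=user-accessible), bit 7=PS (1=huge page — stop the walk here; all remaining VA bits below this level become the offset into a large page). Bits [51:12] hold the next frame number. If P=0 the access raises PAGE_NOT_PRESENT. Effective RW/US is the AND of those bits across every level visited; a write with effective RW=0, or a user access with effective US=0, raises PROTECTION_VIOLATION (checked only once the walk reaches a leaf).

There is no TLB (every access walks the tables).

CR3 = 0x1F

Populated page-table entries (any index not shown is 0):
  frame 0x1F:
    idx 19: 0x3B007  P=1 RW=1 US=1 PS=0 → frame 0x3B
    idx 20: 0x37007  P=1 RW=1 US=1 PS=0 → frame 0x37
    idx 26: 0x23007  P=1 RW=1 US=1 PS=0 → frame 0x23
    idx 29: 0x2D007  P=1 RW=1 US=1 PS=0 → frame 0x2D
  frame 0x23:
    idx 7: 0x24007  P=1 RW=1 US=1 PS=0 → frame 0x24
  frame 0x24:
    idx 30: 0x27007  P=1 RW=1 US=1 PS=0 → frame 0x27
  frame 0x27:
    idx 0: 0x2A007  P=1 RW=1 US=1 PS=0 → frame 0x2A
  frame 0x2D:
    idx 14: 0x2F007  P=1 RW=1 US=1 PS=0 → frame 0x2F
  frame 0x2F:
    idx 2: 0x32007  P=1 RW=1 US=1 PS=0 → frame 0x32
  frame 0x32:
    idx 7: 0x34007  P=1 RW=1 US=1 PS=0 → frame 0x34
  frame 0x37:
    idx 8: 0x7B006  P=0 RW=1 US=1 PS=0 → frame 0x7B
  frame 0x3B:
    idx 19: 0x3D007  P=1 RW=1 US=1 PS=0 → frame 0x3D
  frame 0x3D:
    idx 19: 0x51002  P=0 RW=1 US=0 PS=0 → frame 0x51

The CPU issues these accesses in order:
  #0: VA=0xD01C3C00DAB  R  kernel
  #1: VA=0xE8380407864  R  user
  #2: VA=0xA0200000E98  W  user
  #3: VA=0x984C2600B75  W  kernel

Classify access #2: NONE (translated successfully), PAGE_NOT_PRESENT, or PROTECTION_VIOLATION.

Per-access translation:
#0 VA=0xD01C3C00DAB (r,kernel):
  lvl0: tbl 0x1F, slot 26 ⇒ 0x23007 (P1/RW1/US1/PS0)
  lvl1: tbl 0x23, slot 7 ⇒ 0x24007 (P1/RW1/US1/PS0)
  lvl2: tbl 0x24, slot 30 ⇒ 0x27007 (P1/RW1/US1/PS0)
  lvl3: tbl 0x27, slot 0 ⇒ 0x2A007 (P1/RW1/US1/PS0)
  ⇒ phys 0x2ADAB  [4 reads]
#1 VA=0xE8380407864 (r,user):
  lvl0: tbl 0x1F, slot 29 ⇒ 0x2D007 (P1/RW1/US1/PS0)
  lvl1: tbl 0x2D, slot 14 ⇒ 0x2F007 (P1/RW1/US1/PS0)
  lvl2: tbl 0x2F, slot 2 ⇒ 0x32007 (P1/RW1/US1/PS0)
  lvl3: tbl 0x32, slot 7 ⇒ 0x34007 (P1/RW1/US1/PS0)
  ⇒ phys 0x34864  [4 reads]
#2 VA=0xA0200000E98 (w,user):
  lvl0: tbl 0x1F, slot 20 ⇒ 0x37007 (P1/RW1/US1/PS0)
  lvl1: tbl 0x37, slot 8 ⇒ 0x7B006 (P0/RW1/US1/PS0)
  ⇒ fault: PAGE_NOT_PRESENT  — 2 lookups
#3 VA=0x984C2600B75 (w,kernel):
  lvl0: tbl 0x1F, slot 19 ⇒ 0x3B007 (P1/RW1/US1/PS0)
  lvl1: tbl 0x3B, slot 19 ⇒ 0x3D007 (P1/RW1/US1/PS0)
  lvl2: tbl 0x3D, slot 19 ⇒ 0x51002 (P0/RW1/US0/PS0)
  ⇒ fault: PAGE_NOT_PRESENT  — 3 lookups

Access #2 fault: PAGE_NOT_PRESENT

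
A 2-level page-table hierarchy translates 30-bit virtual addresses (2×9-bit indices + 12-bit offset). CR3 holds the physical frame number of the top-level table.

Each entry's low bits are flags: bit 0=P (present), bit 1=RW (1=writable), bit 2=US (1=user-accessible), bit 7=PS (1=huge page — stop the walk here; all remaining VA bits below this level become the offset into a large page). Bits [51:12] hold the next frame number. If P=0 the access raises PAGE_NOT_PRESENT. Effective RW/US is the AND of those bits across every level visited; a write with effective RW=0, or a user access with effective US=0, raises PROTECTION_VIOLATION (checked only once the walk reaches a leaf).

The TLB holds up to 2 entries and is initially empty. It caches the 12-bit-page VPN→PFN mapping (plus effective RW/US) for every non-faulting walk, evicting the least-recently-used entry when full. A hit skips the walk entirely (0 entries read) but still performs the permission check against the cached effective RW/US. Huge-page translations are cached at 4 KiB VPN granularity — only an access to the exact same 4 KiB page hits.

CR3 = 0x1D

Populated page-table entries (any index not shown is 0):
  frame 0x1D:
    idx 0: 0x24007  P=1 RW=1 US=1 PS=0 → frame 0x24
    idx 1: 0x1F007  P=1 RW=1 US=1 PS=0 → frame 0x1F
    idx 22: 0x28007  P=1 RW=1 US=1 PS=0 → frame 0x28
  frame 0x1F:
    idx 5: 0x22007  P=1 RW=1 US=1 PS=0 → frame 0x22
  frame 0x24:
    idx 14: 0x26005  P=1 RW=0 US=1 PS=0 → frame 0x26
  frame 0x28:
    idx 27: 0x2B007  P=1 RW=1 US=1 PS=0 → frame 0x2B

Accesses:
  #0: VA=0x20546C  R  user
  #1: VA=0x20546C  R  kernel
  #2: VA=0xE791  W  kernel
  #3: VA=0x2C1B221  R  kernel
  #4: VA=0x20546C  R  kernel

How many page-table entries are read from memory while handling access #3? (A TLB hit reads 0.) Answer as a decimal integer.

Walk each access:
#0 VA=0x20546C (r,user):
  lvl0: tbl 0x1D, slot 1 ⇒ 0x1F007 (P1/RW1/US1/PS0)
  lvl1: tbl 0x1F, slot 5 ⇒ 0x22007 (P1/RW1/US1/PS0)
  ⇒ phys 0x2246C  [2 reads]
#1 VA=0x20546C (r,kernel):
  TLB hit vpn=0x205 → PA=0x2246C
#2 VA=0xE791 (w,kernel):
  lvl0: tbl 0x1D, slot 0 ⇒ 0x24007 (P1/RW1/US1/PS0)
  lvl1: tbl 0x24, slot 14 ⇒ 0x26005 (P1/RW0/US1/PS0)
  → PROTECTION_VIOLATION  (2 entries read)
#3 VA=0x2C1B221 (r,kernel):
  lvl0: tbl 0x1D, slot 22 ⇒ 0x28007 (P1/RW1/US1/PS0)
  lvl1: tbl 0x28, slot 27 ⇒ 0x2B007 (P1/RW1/US1/PS0)
  ⇒ phys 0x2B221  [2 reads]
#4 VA=0x20546C (r,kernel):
  TLB hit vpn=0x205 → PA=0x2246C

Entries read for #3: 2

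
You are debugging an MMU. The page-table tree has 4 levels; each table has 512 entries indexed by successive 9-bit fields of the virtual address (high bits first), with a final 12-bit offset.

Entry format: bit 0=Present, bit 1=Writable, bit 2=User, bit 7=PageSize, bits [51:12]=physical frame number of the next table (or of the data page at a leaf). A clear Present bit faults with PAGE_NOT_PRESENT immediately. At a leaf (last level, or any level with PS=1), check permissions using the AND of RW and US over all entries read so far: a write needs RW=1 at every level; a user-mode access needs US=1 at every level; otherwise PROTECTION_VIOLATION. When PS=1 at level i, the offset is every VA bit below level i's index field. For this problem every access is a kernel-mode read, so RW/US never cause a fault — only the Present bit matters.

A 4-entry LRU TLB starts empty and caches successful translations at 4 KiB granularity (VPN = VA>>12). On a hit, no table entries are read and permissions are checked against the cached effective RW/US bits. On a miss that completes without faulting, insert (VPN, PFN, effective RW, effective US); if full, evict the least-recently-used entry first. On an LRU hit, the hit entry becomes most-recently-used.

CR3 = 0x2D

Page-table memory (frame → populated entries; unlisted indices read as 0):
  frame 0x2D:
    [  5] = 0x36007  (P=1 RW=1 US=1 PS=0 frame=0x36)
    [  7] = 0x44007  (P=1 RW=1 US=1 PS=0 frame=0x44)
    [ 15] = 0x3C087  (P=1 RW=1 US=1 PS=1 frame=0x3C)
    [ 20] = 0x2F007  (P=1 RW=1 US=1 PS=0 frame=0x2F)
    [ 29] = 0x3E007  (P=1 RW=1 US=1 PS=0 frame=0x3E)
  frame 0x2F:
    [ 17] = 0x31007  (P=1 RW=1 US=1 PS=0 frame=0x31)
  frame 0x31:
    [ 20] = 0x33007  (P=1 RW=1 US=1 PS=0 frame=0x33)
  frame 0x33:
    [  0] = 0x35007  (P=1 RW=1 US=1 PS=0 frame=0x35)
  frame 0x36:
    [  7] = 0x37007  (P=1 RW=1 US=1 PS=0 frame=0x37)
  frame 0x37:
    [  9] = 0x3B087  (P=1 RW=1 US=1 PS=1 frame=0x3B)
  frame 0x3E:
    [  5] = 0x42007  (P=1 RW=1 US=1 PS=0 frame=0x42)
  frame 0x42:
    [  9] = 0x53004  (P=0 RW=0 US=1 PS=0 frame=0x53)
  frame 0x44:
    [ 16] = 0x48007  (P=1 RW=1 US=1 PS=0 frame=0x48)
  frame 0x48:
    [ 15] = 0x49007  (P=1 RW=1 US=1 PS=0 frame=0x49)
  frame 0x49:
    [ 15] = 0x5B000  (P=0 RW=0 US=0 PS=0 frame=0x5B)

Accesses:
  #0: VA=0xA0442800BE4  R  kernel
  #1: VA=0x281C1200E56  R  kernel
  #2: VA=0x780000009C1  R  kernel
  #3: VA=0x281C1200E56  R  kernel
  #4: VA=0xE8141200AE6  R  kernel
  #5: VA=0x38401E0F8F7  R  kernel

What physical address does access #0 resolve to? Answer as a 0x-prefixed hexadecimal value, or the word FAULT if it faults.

Per-access translation:
#0 VA=0xA0442800BE4 (r,kernel):
  L0: frame=0x2D idx=20 entry=0x2F007 [P=1 RW=1 US=1 PS=0]
  L1: frame=0x2F idx=17 entry=0x31007 [P=1 RW=1 US=1 PS=0]
  L2: frame=0x31 idx=20 entry=0x33007 [P=1 RW=1 US=1 PS=0]
  L3: frame=0x33 idx=0 entry=0x35007 [P=1 RW=1 US=1 PS=0]
  → PA=0x35BE4  (4 entries read)
#1 VA=0x281C1200E56 (r,kernel):
  L0: frame=0x2D idx=5 entry=0x36007 [P=1 RW=1 US=1 PS=0]
  L1: frame=0x36 idx=7 entry=0x37007 [P=1 RW=1 US=1 PS=0]
  L2: frame=0x37 idx=9 entry=0x3B087 [P=1 RW=1 US=1 PS=1]
  → PA=0x3BE56 (huge @L2)  (3 entries read)
#2 VA=0x780000009C1 (r,kernel):
  L0: frame=0x2D idx=15 entry=0x3C087 [P=1 RW=1 US=1 PS=1]
  → PA=0x3C9C1 (huge @L0)  (1 entries read)
#3 VA=0x281C1200E56 (r,kernel):
  TLB hit vpn=0x281C1200 → PA=0x3BE56
#4 VA=0xE8141200AE6 (r,kernel):
  L0: frame=0x2D idx=29 entry=0x3E007 [P=1 RW=1 US=1 PS=0]
  L1: frame=0x3E idx=5 entry=0x42007 [P=1 RW=1 US=1 PS=0]
  L2: frame=0x42 idx=9 entry=0x53004 [P=0 RW=0 US=1 PS=0]
  → PAGE_NOT_PRESENT  (3 entries read)
#5 VA=0x38401E0F8F7 (r,kernel):
  L0: frame=0x2D idx=7 entry=0x44007 [P=1 RW=1 US=1 PS=0]
  L1: frame=0x44 idx=16 entry=0x48007 [P=1 RW=1 US=1 PS=0]
  L2: frame=0x48 idx=15 entry=0x49007 [P=1 RW=1 US=1 PS=0]
  L3: frame=0x49 idx=15 entry=0x5B000 [P=0 RW=0 US=0 PS=0]
  → PAGE_NOT_PRESENT  (4 entries read)

Access #0 PA: 0x35BE4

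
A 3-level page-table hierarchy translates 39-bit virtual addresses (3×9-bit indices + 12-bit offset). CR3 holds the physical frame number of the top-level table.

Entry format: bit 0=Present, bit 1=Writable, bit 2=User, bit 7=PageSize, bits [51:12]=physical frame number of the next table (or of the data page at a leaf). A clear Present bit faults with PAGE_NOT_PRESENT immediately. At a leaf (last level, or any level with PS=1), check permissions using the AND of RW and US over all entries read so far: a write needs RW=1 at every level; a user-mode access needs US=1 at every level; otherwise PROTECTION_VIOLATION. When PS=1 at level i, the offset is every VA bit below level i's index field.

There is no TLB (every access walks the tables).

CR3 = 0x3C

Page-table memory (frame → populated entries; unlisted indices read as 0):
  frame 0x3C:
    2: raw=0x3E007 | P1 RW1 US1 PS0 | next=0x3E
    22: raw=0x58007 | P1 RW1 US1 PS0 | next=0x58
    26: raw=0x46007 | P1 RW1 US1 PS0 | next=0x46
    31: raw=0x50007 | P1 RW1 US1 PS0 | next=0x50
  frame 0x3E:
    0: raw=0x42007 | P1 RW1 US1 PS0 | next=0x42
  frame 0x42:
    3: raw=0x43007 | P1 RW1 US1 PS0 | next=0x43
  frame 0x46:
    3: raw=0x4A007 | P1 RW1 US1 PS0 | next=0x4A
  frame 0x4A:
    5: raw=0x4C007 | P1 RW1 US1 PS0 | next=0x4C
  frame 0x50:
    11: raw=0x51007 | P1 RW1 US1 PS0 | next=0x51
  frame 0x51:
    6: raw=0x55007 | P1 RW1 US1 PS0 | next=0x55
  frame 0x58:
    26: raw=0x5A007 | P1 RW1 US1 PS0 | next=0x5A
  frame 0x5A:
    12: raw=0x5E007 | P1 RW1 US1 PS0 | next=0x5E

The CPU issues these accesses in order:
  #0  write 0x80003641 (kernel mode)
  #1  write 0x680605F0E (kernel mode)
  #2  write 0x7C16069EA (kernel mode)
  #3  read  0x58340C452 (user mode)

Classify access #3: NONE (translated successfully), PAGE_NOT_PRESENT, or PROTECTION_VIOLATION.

Walk each access:
#0 VA=0x80003641 (w,kernel):
  [0] read 0x3C idx=2: raw=0x3E007 flags P=1 W=1 U=1 S=0
  [1] read 0x3E idx=0: raw=0x42007 flags P=1 W=1 U=1 S=0
  [2] read 0x42 idx=3: raw=0x43007 flags P=1 W=1 U=1 S=0
  ✓ 0x43641  — 3 lookups
#1 VA=0x680605F0E (w,kernel):
  [0] read 0x3C idx=26: raw=0x46007 flags P=1 W=1 U=1 S=0
  [1] read 0x46 idx=3: raw=0x4A007 flags P=1 W=1 U=1 S=0
  [2] read 0x4A idx=5: raw=0x4C007 flags P=1 W=1 U=1 S=0
  ✓ 0x4CF0E  — 3 lookups
#2 VA=0x7C16069EA (w,kernel):
  [0] read 0x3C idx=31: raw=0x50007 flags P=1 W=1 U=1 S=0
  [1] read 0x50 idx=11: raw=0x51007 flags P=1 W=1 U=1 S=0
  [2] read 0x51 idx=6: raw=0x55007 flags P=1 W=1 U=1 S=0
  ✓ 0x559EA  — 3 lookups
#3 VA=0x58340C452 (r,user):
  [0] read 0x3C idx=22: raw=0x58007 flags P=1 W=1 U=1 S=0
  [1] read 0x58 idx=26: raw=0x5A007 flags P=1 W=1 U=1 S=0
  [2] read 0x5A idx=12: raw=0x5E007 flags P=1 W=1 U=1 S=0
  ✓ 0x5E452  — 3 lookups

Access #3 fault: NONE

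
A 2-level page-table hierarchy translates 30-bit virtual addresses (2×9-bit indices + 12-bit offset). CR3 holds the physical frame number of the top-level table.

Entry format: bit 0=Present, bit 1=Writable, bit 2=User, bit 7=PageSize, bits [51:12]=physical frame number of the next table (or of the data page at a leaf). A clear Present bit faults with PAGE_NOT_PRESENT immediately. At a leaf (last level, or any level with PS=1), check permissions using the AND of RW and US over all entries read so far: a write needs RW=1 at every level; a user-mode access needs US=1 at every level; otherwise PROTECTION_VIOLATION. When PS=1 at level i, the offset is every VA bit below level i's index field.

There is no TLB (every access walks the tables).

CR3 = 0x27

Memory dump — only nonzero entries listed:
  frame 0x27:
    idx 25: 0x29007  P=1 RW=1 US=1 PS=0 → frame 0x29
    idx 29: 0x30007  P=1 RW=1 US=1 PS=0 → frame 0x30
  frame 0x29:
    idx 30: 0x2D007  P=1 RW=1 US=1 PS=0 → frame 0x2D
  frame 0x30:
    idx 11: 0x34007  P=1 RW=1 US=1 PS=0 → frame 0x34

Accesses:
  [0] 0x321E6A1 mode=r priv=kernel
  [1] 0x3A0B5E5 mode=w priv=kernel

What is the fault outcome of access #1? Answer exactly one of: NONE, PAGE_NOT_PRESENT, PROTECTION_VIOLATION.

Walk each access:
#0 VA=0x321E6A1 (r,kernel):
  lvl0: tbl 0x27, slot 25 ⇒ 0x29007 (P1/RW1/US1/PS0)
  lvl1: tbl 0x29, slot 30 ⇒ 0x2D007 (P1/RW1/US1/PS0)
  ⇒ phys 0x2D6A1  [2 reads]
#1 VA=0x3A0B5E5 (w,kernel):
  lvl0: tbl 0x27, slot 29 ⇒ 0x30007 (P1/RW1/US1/PS0)
  lvl1: tbl 0x30, slot 11 ⇒ 0x34007 (P1/RW1/US1/PS0)
  ⇒ phys 0x345E5  [2 reads]

Access #1 fault: NONE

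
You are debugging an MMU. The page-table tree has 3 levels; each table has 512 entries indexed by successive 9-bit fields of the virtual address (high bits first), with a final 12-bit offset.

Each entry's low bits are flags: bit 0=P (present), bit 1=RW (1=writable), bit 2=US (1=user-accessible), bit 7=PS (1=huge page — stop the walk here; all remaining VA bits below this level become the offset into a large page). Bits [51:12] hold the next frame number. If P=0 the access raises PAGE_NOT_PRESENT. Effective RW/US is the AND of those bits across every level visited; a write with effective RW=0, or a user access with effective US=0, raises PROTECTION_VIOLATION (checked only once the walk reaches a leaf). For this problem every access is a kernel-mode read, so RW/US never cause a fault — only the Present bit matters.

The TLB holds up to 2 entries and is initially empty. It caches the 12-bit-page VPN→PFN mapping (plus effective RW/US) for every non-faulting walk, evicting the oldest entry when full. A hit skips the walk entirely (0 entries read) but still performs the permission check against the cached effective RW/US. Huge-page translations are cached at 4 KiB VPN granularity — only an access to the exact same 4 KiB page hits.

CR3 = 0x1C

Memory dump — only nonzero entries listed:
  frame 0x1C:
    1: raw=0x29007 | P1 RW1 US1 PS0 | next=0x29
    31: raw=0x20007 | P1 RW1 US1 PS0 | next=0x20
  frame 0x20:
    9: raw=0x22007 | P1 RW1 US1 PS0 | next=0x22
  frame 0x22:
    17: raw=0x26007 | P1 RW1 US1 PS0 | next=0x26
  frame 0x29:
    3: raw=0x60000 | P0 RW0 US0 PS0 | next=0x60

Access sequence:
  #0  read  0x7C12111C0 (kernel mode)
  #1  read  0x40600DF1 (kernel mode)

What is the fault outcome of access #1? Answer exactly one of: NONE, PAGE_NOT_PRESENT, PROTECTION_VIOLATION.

Per-access translation:
#0 VA=0x7C12111C0 (r,kernel):
  [0] read 0x1C idx=31: raw=0x20007 flags P=1 W=1 U=1 S=0
  [1] read 0x20 idx=9: raw=0x22007 flags P=1 W=1 U=1 S=0
  [2] read 0x22 idx=17: raw=0x26007 flags P=1 W=1 U=1 S=0
  → PA=0x261C0  (3 entries read)
#1 VA=0x40600DF1 (r,kernel):
  [0] read 0x1C idx=1: raw=0x29007 flags P=1 W=1 U=1 S=0
  [1] read 0x29 idx=3: raw=0x60000 flags P=0 W=0 U=0 S=0
  ⇒ fault: PAGE_NOT_PRESENT  — 2 lookups

Access #1 fault: PAGE_NOT_PRESENT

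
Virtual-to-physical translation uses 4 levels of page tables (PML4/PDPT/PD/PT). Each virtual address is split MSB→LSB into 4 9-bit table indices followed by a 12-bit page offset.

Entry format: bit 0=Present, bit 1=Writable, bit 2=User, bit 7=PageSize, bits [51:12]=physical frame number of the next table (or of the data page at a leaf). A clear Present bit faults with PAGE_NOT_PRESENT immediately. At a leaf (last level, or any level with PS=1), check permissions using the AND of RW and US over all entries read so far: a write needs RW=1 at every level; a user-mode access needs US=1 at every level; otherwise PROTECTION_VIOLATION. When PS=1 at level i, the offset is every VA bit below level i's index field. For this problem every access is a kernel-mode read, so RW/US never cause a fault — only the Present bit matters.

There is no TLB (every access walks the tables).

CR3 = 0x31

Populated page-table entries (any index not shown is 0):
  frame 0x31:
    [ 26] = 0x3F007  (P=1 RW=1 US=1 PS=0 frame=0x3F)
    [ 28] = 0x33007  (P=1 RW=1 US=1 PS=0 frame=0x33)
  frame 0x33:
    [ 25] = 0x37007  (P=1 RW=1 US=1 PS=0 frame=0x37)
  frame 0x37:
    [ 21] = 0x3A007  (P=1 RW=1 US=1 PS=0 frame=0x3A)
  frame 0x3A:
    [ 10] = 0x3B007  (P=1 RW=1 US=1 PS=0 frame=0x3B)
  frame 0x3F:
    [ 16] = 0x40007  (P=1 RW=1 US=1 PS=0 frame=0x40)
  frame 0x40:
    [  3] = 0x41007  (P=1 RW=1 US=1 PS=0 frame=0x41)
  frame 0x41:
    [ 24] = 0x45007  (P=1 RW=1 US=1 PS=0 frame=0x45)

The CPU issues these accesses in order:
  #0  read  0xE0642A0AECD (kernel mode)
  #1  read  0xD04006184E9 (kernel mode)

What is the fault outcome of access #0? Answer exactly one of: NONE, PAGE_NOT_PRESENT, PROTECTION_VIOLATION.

Trace:
#0 VA=0xE0642A0AECD (r,kernel):
  L0 @0x31[28] → 0x33007  P=1,RW=1,US=1,PS=0
  L1 @0x33[25] → 0x37007  P=1,RW=1,US=1,PS=0
  L2 @0x37[21] → 0x3A007  P=1,RW=1,US=1,PS=0
  L3 @0x3A[10] → 0x3B007  P=1,RW=1,US=1,PS=0
  ⇒ phys 0x3BECD  [4 reads]
#1 VA=0xD04006184E9 (r,kernel):
  L0 @0x31[26] → 0x3F007  P=1,RW=1,US=1,PS=0
  L1 @0x3F[16] → 0x40007  P=1,RW=1,US=1,PS=0
  L2 @0x40[3] → 0x41007  P=1,RW=1,US=1,PS=0
  L3 @0x41[24] → 0x45007  P=1,RW=1,US=1,PS=0
  ⇒ phys 0x454E9  [4 reads]

Access #0 fault: NONE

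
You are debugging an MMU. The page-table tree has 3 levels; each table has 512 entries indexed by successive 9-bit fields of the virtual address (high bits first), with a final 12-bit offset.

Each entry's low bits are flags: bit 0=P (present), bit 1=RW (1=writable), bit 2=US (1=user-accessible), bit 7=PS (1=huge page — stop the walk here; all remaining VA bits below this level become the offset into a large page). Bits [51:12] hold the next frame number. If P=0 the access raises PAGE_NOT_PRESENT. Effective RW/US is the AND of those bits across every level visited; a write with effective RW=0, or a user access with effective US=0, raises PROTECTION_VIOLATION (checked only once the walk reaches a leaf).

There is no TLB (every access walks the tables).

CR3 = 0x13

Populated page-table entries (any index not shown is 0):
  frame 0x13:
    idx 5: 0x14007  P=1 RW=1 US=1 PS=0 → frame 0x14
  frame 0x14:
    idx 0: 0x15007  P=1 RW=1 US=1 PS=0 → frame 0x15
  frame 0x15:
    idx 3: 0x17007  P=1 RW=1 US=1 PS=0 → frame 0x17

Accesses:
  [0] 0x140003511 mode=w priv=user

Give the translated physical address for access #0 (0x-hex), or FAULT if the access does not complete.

Trace:
#0 VA=0x140003511 (w,user):
  [0] read 0x13 idx=5: raw=0x14007 flags P=1 W=1 U=1 S=0
  [1] read 0x14 idx=0: raw=0x15007 flags P=1 W=1 U=1 S=0
  [2] read 0x15 idx=3: raw=0x17007 flags P=1 W=1 U=1 S=0
  ⇒ phys 0x17511  [3 reads]

Access #0 PA: 0x17511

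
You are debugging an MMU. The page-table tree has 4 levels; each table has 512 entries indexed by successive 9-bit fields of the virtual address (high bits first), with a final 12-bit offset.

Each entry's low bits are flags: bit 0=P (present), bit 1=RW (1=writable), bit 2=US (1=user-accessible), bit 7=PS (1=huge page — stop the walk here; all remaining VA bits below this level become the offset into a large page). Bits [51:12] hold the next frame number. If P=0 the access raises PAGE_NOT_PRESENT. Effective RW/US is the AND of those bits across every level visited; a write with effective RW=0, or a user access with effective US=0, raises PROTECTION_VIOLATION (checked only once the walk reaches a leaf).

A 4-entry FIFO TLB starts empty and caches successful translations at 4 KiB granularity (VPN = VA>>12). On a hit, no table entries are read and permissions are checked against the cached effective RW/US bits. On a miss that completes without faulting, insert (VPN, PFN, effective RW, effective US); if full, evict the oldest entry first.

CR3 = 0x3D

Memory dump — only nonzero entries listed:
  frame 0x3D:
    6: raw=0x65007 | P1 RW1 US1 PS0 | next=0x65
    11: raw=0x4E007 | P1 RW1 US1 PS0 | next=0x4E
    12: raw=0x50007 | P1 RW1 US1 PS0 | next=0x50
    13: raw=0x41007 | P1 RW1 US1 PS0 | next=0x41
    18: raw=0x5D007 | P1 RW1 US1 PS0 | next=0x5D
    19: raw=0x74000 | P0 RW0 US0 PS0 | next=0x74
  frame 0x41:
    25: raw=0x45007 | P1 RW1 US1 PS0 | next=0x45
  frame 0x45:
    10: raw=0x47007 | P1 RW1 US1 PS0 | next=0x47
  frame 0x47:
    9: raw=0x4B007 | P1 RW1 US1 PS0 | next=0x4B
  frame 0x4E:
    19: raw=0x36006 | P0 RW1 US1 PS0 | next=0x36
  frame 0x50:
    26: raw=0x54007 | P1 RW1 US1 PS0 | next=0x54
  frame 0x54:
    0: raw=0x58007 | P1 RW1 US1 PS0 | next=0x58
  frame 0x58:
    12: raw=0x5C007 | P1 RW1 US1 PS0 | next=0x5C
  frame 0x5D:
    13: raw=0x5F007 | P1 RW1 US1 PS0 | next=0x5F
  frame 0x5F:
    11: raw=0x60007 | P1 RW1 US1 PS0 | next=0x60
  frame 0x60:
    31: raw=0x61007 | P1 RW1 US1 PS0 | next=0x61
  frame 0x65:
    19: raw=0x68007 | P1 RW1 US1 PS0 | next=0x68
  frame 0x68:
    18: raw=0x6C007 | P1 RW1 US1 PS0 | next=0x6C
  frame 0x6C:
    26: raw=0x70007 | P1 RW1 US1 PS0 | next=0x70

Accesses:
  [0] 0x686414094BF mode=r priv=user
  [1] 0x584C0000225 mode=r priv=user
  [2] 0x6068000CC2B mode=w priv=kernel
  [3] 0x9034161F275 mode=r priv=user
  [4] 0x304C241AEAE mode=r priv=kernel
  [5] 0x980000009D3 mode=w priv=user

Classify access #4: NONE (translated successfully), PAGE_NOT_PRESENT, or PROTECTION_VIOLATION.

Per-access translation:
#0 VA=0x686414094BF (r,user):
  L0 @0x3D[13] → 0x41007  P=1,RW=1,US=1,PS=0
  L1 @0x41[25] → 0x45007  P=1,RW=1,US=1,PS=0
  L2 @0x45[10] → 0x47007  P=1,RW=1,US=1,PS=0
  L3 @0x47[9] → 0x4B007  P=1,RW=1,US=1,PS=0
  ⇒ phys 0x4B4BF  [4 reads]
#1 VA=0x584C0000225 (r,user):
  L0 @0x3D[11] → 0x4E007  P=1,RW=1,US=1,PS=0
  L1 @0x4E[19] → 0x36006  P=0,RW=1,US=1,PS=0
  ⇒ fault: PAGE_NOT_PRESENT  — 2 lookups
#2 VA=0x6068000CC2B (w,kernel):
  L0 @0x3D[12] → 0x50007  P=1,RW=1,US=1,PS=0
  L1 @0x50[26] → 0x54007  P=1,RW=1,US=1,PS=0
  L2 @0x54[0] → 0x58007  P=1,RW=1,US=1,PS=0
  L3 @0x58[12] → 0x5C007  P=1,RW=1,US=1,PS=0
  ⇒ phys 0x5CC2B  [4 reads]
#3 VA=0x9034161F275 (r,user):
  L0 @0x3D[18] → 0x5D007  P=1,RW=1,US=1,PS=0
  L1 @0x5D[13] → 0x5F007  P=1,RW=1,US=1,PS=0
  L2 @0x5F[11] → 0x60007  P=1,RW=1,US=1,PS=0
  L3 @0x60[31] → 0x61007  P=1,RW=1,US=1,PS=0
  ⇒ phys 0x61275  [4 reads]
#4 VA=0x304C241AEAE (r,kernel):
  L0 @0x3D[6] → 0x65007  P=1,RW=1,US=1,PS=0
  L1 @0x65[19] → 0x68007  P=1,RW=1,US=1,PS=0
  L2 @0x68[18] → 0x6C007  P=1,RW=1,US=1,PS=0
  L3 @0x6C[26] → 0x70007  P=1,RW=1,US=1,PS=0
  ⇒ phys 0x70EAE  [4 reads]
#5 VA=0x980000009D3 (w,user):
  L0 @0x3D[19] → 0x74000  P=0,RW=0,US=0,PS=0
  ⇒ fault: PAGE_NOT_PRESENT  — 1 lookups

Access #4 fault: NONE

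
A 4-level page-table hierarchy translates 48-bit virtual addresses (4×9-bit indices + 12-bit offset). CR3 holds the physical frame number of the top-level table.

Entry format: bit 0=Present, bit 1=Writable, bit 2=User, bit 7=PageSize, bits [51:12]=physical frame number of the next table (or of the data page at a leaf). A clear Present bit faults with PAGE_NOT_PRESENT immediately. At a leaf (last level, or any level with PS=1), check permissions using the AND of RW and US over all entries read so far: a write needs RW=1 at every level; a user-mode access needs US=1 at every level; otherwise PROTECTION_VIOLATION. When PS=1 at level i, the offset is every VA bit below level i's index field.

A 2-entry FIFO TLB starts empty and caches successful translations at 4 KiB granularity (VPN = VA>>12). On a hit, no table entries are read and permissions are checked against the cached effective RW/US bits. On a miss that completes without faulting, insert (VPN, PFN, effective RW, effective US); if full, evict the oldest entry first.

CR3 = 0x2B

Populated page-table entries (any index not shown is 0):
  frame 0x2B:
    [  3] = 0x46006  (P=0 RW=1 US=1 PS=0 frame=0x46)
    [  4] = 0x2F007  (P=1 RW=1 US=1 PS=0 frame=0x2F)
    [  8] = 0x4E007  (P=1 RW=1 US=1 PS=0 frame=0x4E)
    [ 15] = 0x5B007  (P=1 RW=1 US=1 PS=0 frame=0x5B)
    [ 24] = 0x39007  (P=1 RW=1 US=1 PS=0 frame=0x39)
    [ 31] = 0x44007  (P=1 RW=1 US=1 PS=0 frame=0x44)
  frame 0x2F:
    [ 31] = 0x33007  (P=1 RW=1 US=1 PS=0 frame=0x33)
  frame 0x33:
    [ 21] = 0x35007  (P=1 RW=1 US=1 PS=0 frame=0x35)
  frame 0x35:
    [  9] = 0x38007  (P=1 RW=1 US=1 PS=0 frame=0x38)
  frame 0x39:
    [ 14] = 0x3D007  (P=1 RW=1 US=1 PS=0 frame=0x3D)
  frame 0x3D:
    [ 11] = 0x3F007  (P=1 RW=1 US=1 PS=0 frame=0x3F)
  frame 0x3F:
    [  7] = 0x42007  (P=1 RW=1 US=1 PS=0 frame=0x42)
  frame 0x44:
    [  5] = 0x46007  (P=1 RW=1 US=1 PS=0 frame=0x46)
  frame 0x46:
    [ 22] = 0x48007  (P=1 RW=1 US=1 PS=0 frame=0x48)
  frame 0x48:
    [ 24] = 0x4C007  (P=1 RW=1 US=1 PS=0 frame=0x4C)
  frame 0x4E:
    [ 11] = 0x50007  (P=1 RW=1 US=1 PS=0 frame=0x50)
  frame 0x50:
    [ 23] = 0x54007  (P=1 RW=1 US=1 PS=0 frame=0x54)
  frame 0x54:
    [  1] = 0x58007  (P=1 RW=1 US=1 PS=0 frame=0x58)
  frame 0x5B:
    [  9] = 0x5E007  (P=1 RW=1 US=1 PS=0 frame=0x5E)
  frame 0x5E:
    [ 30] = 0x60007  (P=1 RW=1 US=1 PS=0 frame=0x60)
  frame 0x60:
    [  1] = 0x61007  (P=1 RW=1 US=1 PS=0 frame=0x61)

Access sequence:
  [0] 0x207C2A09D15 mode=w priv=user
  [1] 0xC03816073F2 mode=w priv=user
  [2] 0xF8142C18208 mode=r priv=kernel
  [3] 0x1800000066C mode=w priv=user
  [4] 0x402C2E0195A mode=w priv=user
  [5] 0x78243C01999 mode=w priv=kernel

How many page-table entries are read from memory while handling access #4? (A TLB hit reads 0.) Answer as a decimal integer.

Per-access translation:
#0 VA=0x207C2A09D15 (w,user):
  [0] read 0x2B idx=4: raw=0x2F007 flags P=1 W=1 U=1 S=0
  [1] read 0x2F idx=31: raw=0x33007 flags P=1 W=1 U=1 S=0
  [2] read 0x33 idx=21: raw=0x35007 flags P=1 W=1 U=1 S=0
  [3] read 0x35 idx=9: raw=0x38007 flags P=1 W=1 U=1 S=0
  ⇒ phys 0x38D15  [4 reads]
#1 VA=0xC03816073F2 (w,user):
  [0] read 0x2B idx=24: raw=0x39007 flags P=1 W=1 U=1 S=0
  [1] read 0x39 idx=14: raw=0x3D007 flags P=1 W=1 U=1 S=0
  [2] read 0x3D idx=11: raw=0x3F007 flags P=1 W=1 U=1 S=0
  [3] read 0x3F idx=7: raw=0x42007 flags P=1 W=1 U=1 S=0
  ⇒ phys 0x423F2  [4 reads]
#2 VA=0xF8142C18208 (r,kernel):
  [0] read 0x2B idx=31: raw=0x44007 flags P=1 W=1 U=1 S=0
  [1] read 0x44 idx=5: raw=0x46007 flags P=1 W=1 U=1 S=0
  [2] read 0x46 idx=22: raw=0x48007 flags P=1 W=1 U=1 S=0
  [3] read 0x48 idx=24: raw=0x4C007 flags P=1 W=1 U=1 S=0
  ⇒ phys 0x4C208  [4 reads]
#3 VA=0x1800000066C (w,user):
  [0] read 0x2B idx=3: raw=0x46006 flags P=0 W=1 U=1 S=0
  ⇒ fault: PAGE_NOT_PRESENT  — 1 lookups
#4 VA=0x402C2E0195A (w,user):
  [0] read 0x2B idx=8: raw=0x4E007 flags P=1 W=1 U=1 S=0
  [1] read 0x4E idx=11: raw=0x50007 flags P=1 W=1 U=1 S=0
  [2] read 0x50 idx=23: raw=0x54007 flags P=1 W=1 U=1 S=0
  [3] read 0x54 idx=1: raw=0x58007 flags P=1 W=1 U=1 S=0
  ⇒ phys 0x5895A  [4 reads]
#5 VA=0x78243C01999 (w,kernel):
  [0] read 0x2B idx=15: raw=0x5B007 flags P=1 W=1 U=1 S=0
  [1] read 0x5B idx=9: raw=0x5E007 flags P=1 W=1 U=1 S=0
  [2] read 0x5E idx=30: raw=0x60007 flags P=1 W=1 U=1 S=0
  [3] read 0x60 idx=1: raw=0x61007 flags P=1 W=1 U=1 S=0
  ⇒ phys 0x61999  [4 reads]

Entries read for #4: 4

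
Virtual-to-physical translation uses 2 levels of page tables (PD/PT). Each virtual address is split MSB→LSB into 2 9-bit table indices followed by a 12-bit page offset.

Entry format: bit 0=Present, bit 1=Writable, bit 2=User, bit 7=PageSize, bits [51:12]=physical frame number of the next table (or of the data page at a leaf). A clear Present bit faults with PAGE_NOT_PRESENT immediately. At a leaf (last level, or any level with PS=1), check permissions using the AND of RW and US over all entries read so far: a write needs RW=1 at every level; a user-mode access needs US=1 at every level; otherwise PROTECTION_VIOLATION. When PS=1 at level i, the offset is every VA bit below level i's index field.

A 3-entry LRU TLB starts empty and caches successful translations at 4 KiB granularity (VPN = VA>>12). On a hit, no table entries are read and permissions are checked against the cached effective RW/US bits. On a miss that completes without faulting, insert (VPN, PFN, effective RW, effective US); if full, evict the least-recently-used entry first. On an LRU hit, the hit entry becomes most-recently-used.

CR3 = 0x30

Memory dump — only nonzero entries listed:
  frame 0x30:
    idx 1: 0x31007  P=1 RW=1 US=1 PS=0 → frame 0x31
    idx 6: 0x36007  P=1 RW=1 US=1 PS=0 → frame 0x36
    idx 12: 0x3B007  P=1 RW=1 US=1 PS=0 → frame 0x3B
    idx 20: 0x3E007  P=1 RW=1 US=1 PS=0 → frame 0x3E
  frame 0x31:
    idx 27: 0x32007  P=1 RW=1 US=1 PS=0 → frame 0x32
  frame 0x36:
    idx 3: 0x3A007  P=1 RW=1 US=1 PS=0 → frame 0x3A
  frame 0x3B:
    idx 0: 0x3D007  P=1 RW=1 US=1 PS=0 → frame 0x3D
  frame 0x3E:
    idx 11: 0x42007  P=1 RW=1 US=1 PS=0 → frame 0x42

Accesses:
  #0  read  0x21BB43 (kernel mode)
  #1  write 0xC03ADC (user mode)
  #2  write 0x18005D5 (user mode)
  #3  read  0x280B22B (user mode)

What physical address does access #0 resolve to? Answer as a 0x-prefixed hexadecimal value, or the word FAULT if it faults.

Trace:
#0 VA=0x21BB43 (r,kernel):
  [0] read 0x30 idx=1: raw=0x31007 flags P=1 W=1 U=1 S=0
  [1] read 0x31 idx=27: raw=0x32007 flags P=1 W=1 U=1 S=0
  → PA=0x32B43  (2 entries read)
#1 VA=0xC03ADC (w,user):
  [0] read 0x30 idx=6: raw=0x36007 flags P=1 W=1 U=1 S=0
  [1] read 0x36 idx=3: raw=0x3A007 flags P=1 W=1 U=1 S=0
  → PA=0x3AADC  (2 entries read)
#2 VA=0x18005D5 (w,user):
  [0] read 0x30 idx=12: raw=0x3B007 flags P=1 W=1 U=1 S=0
  [1] read 0x3B idx=0: raw=0x3D007 flags P=1 W=1 U=1 S=0
  → PA=0x3D5D5  (2 entries read)
#3 VA=0x280B22B (r,user):
  [0] read 0x30 idx=20: raw=0x3E007 flags P=1 W=1 U=1 S=0
  [1] read 0x3E idx=11: raw=0x42007 flags P=1 W=1 U=1 S=0
  → PA=0x4222B  (2 entries read)

Access #0 PA: 0x32B43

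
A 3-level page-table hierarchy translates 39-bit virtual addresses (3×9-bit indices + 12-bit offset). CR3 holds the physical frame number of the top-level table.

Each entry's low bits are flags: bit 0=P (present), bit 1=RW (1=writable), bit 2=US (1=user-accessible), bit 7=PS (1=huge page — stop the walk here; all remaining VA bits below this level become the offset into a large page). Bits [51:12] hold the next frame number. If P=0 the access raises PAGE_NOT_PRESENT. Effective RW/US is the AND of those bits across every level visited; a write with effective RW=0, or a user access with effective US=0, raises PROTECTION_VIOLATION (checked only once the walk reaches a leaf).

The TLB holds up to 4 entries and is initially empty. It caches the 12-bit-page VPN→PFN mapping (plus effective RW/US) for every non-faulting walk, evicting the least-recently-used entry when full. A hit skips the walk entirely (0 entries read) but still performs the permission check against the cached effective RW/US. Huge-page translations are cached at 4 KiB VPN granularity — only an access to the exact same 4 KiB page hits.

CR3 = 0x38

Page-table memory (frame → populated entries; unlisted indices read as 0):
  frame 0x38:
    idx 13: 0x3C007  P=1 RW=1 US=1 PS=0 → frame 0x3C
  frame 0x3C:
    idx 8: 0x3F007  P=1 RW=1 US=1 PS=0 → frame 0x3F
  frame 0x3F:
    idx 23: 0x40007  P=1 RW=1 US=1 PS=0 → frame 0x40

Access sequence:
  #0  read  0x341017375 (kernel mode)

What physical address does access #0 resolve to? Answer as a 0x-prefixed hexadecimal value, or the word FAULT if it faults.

Per-access translation:
#0 VA=0x341017375 (r,kernel):
  L0 @0x38[13] → 0x3C007  P=1,RW=1,US=1,PS=0
  L1 @0x3C[8] → 0x3F007  P=1,RW=1,US=1,PS=0
  L2 @0x3F[23] → 0x40007  P=1,RW=1,US=1,PS=0
  → PA=0x40375  (3 entries read)

Access #0 PA: 0x40375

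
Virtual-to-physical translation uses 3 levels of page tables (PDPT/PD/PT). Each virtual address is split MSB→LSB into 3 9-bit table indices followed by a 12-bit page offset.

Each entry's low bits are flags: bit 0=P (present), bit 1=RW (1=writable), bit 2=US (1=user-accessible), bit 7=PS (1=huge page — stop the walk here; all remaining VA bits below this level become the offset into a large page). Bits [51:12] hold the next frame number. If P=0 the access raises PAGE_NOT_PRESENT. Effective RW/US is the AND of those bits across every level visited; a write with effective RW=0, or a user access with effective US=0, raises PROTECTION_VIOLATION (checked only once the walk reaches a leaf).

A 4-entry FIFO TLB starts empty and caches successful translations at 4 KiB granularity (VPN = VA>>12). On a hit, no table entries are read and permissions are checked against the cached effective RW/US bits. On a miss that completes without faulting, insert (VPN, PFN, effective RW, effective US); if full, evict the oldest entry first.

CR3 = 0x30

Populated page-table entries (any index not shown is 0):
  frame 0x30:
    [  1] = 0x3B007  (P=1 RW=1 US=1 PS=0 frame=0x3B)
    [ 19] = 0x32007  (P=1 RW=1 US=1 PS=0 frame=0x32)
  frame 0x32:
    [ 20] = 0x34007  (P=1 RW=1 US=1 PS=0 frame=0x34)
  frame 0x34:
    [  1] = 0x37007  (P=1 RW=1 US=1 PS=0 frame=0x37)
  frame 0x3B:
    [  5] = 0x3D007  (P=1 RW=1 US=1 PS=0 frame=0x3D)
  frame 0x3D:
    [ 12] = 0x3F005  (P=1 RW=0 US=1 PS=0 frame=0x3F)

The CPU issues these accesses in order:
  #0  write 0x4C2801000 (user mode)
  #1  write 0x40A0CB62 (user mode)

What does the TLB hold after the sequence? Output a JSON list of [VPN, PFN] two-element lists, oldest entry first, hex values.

Trace:
#0 VA=0x4C2801000 (w,user):
  L0 @0x30[19] → 0x32007  P=1,RW=1,US=1,PS=0
  L1 @0x32[20] → 0x34007  P=1,RW=1,US=1,PS=0
  L2 @0x34[1] → 0x37007  P=1,RW=1,US=1,PS=0
  → PA=0x37000  (3 entries read)
#1 VA=0x40A0CB62 (w,user):
  L0 @0x30[1] → 0x3B007  P=1,RW=1,US=1,PS=0
  L1 @0x3B[5] → 0x3D007  P=1,RW=1,US=1,PS=0
  L2 @0x3D[12] → 0x3F005  P=1,RW=0,US=1,PS=0
  ⇒ fault: PROTECTION_VIOLATION  — 3 lookups

TLB: [["0x4C2801", "0x37"]]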